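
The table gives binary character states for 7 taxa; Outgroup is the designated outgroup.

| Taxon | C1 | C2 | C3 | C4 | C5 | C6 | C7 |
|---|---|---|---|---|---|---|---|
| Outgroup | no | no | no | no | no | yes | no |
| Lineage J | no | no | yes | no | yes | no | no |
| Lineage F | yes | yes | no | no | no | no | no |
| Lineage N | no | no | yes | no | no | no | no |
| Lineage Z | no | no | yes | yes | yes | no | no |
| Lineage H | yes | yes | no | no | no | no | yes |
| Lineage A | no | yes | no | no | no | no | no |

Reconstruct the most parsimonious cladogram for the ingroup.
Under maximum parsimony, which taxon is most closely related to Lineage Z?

Lineage J

Character polarity is set by the outgroup: the derived state is whichever differs from the outgroup's state, so for C6 the derived state is 'no', and for the remaining characters it is 'yes'.
C1: derived state 'yes' in Lineage F and Lineage H only — synapomorphy for {Lineage F, Lineage H}.
C2: derived state 'yes' in Lineage A, Lineage F, and Lineage H only — synapomorphy for {Lineage A, Lineage F, Lineage H}.
C3: derived state 'yes' in Lineage J, Lineage N, and Lineage Z only — synapomorphy for {Lineage J, Lineage N, Lineage Z}.
C4: derived state 'yes' in Lineage Z only — an autapomorphy, so it tells us nothing about relationships among taxa.
Only Lineage J and Lineage Z show the derived state 'yes' for C5, supporting them as a clade.
All ingroup taxa share the derived state 'no' for C6; it defines the ingroup but does not resolve relationships within it.
C7: derived state 'yes' in Lineage H only — an autapomorphy, so it tells us nothing about relationships among taxa.
Most parsimonious ingroup topology: (((Lineage J,Lineage Z),Lineage N),((Lineage F,Lineage H),Lineage A)).
Lineage Z and Lineage J form a cherry on this tree, so they are sister taxa.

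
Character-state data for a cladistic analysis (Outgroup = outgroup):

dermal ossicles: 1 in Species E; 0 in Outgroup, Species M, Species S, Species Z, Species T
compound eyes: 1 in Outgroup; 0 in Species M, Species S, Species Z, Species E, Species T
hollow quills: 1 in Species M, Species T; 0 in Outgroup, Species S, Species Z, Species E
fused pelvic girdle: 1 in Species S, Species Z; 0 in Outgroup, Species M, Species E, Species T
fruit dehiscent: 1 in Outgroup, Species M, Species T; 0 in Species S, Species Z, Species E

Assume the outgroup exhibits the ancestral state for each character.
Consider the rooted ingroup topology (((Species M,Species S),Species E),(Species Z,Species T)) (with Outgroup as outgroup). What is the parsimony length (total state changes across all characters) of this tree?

9

Map each character onto (((Species M,Species S),Species E),(Species Z,Species T)) (rooted by Outgroup) and count the minimum state changes it requires (Fitch parsimony):
dermal ossicles: 1; compound eyes: 1; hollow quills: 2; fused pelvic girdle: 2; fruit dehiscent: 3.
Total tree length = 9.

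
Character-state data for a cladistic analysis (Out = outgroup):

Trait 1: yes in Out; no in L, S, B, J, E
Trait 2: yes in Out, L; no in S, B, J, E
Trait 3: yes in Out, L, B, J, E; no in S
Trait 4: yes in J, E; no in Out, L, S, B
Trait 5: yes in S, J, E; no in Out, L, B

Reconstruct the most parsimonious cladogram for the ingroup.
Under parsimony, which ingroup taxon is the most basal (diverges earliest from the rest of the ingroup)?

L

Character polarity is set by the outgroup: the derived state is whichever differs from the outgroup's state, so for Trait 1, Trait 2, Trait 3 the derived state is 'no', and for the remaining characters it is 'yes'.
Trait 1 (derived state 'no') is shared by all ingroup taxa — unites the whole ingroup.
Trait 2 (derived state 'no') is shared by B, E, J, and S — a synapomorphy uniting that clade.
Trait 3 (derived state 'no') is unique to S (autapomorphy; uninformative for grouping).
Only E and J show the derived state 'yes' for Trait 4, supporting them as a clade.
Trait 5: derived state 'yes' in E, J, and S only — synapomorphy for {E, J, S}.
Most parsimonious ingroup topology: (L,((S,(J,E)),B)).
L is sister to the clade containing all other ingroup taxa, so it is the earliest-diverging (most basal) ingroup lineage.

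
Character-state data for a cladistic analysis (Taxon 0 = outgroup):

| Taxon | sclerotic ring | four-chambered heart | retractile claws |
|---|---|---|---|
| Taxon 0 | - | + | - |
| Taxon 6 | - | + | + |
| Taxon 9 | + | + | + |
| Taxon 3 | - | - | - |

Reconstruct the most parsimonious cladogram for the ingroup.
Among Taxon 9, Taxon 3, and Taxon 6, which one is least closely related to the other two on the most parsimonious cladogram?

Taxon 3

Character polarity is set by the outgroup: the derived state is whichever differs from the outgroup's state, so for four-chambered heart the derived state is '-', and for the remaining characters it is '+'.
sclerotic ring (derived state '+') is unique to Taxon 9 (autapomorphy; uninformative for grouping).
four-chambered heart: derived state '-' in Taxon 3 only — an autapomorphy, so it tells us nothing about relationships among taxa.
retractile claws: derived state '+' in Taxon 6 and Taxon 9 only — synapomorphy for {Taxon 6, Taxon 9}.
Most parsimonious ingroup topology: ((Taxon 6,Taxon 9),Taxon 3).
Taxon 6 and Taxon 9 share a more recent common ancestor with each other than either does with Taxon 3, so Taxon 3 is the least closely related of the three.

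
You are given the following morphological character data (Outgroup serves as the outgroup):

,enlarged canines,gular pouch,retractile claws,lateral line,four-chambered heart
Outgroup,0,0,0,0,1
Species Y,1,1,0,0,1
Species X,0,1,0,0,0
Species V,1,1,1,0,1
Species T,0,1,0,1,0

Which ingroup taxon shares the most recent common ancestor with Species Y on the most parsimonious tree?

Species V

Character polarity is set by the outgroup: the derived state is whichever differs from the outgroup's state, so for four-chambered heart the derived state is '0', and for the remaining characters it is '1'.
enlarged canines (derived state '1') is shared by Species V and Species Y — a synapomorphy uniting that clade.
gular pouch (derived state '1') is shared by all ingroup taxa — unites the whole ingroup.
retractile claws (derived state '1') is unique to Species V (autapomorphy; uninformative for grouping).
lateral line: derived state '1' in Species T only — an autapomorphy, so it tells us nothing about relationships among taxa.
four-chambered heart (derived state '0') is shared by Species T and Species X — a synapomorphy uniting that clade.
Most parsimonious ingroup topology: ((Species Y,Species V),(Species X,Species T)).
Species Y and Species V form a cherry on this tree, so they are sister taxa.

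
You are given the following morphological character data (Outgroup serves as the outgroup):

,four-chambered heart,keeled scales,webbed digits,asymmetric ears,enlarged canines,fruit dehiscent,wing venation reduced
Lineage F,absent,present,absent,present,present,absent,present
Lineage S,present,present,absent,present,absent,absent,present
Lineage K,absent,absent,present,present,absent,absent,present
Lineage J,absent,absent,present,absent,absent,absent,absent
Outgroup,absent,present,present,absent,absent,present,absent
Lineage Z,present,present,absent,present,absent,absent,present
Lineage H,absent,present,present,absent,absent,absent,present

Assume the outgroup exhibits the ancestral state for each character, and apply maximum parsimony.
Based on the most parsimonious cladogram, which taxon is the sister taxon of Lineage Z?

Character polarity is set by the outgroup: the derived state is whichever differs from the outgroup's state, so for keeled scales, webbed digits, fruit dehiscent the derived state is 'absent', and for the remaining characters it is 'present'.
Only Lineage S and Lineage Z show the derived state 'present' for four-chambered heart, supporting them as a clade.
keeled scales groups Lineage J and Lineage K, which is incompatible with the clades supported by the remaining characters; treating it as convergent (homoplasy) costs fewer steps than any alternative tree.
webbed digits: derived state 'absent' in Lineage F, Lineage S, and Lineage Z only — synapomorphy for {Lineage F, Lineage S, Lineage Z}.
asymmetric ears (derived state 'present') is shared by Lineage F, Lineage K, Lineage S, and Lineage Z — a synapomorphy uniting that clade.
enlarged canines: derived state 'present' in Lineage F only — an autapomorphy, so it tells us nothing about relationships among taxa.
fruit dehiscent (derived state 'absent') is shared by all ingroup taxa — unites the whole ingroup.
Only Lineage F, Lineage H, Lineage K, Lineage S, and Lineage Z show the derived state 'present' for wing venation reduced, supporting them as a clade.
Most parsimonious ingroup topology: (((((Lineage Z,Lineage S),Lineage F),Lineage K),Lineage H),Lineage J).
Lineage Z and Lineage S form a cherry on this tree, so they are sister taxa.

Lineage S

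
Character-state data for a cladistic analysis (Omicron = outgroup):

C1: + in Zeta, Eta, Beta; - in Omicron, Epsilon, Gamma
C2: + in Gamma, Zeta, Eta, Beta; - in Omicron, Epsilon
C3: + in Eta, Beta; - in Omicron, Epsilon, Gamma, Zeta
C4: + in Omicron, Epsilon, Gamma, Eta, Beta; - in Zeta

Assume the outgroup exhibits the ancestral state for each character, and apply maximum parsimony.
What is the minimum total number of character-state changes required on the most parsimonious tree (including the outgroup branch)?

4

Character polarity is set by the outgroup: the derived state is whichever differs from the outgroup's state, so for C4 the derived state is '-', and for the remaining characters it is '+'.
C1 (derived state '+') is shared by Beta, Eta, and Zeta — a synapomorphy uniting that clade.
C2 (derived state '+') is shared by Beta, Eta, Gamma, and Zeta — a synapomorphy uniting that clade.
C3 (derived state '+') is shared by Beta and Eta — a synapomorphy uniting that clade.
C4: derived state '-' in Zeta only — an autapomorphy, so it tells us nothing about relationships among taxa.
Most parsimonious ingroup topology: (Epsilon,(Gamma,(Zeta,(Eta,Beta)))).
Changes per character on this tree: C1: 1; C2: 1; C3: 1; C4: 1.
Total = 4.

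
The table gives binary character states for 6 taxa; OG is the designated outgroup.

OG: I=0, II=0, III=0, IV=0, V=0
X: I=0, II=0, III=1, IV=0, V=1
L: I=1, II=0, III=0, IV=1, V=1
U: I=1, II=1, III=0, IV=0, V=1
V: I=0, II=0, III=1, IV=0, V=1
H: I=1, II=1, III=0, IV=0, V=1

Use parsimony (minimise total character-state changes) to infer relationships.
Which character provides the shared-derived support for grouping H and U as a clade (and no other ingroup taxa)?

The outgroup has state '0' for every character, so '1' is the derived state throughout.
I (derived state '1') is shared by H, L, and U — a synapomorphy uniting that clade.
II: derived state '1' in H and U only — synapomorphy for {H, U}.
Only V and X show the derived state '1' for III, supporting them as a clade.
IV: derived state '1' in L only — an autapomorphy, so it tells us nothing about relationships among taxa.
All ingroup taxa share the derived state '1' for V; it defines the ingroup but does not resolve relationships within it.
Most parsimonious ingroup topology: ((X,V),(L,(U,H))).
The clade {H, U} is supported by II: its derived state '1' occurs in exactly those taxa and in no other taxon (including the outgroup).

II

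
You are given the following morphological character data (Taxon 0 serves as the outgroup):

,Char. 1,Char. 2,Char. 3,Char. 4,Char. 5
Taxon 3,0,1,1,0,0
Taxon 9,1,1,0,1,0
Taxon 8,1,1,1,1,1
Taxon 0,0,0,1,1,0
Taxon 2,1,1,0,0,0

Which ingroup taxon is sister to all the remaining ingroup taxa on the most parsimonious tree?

Taxon 3

Character polarity is set by the outgroup: the derived state is whichever differs from the outgroup's state, so for Char. 3, Char. 4 the derived state is '0', and for the remaining characters it is '1'.
Only Taxon 2, Taxon 8, and Taxon 9 show the derived state '1' for Char. 1, supporting them as a clade.
All ingroup taxa share the derived state '1' for Char. 2; it defines the ingroup but does not resolve relationships within it.
Only Taxon 2 and Taxon 9 show the derived state '0' for Char. 3, supporting them as a clade.
Char. 4 (state '0') occurs in Taxon 2 and Taxon 3 but conflicts with the nesting implied by the other characters — most parsimoniously interpreted as homoplasy.
Char. 5: derived state '1' in Taxon 8 only — an autapomorphy, so it tells us nothing about relationships among taxa.
Most parsimonious ingroup topology: (Taxon 3,((Taxon 2,Taxon 9),Taxon 8)).
Taxon 3 is sister to the clade containing all other ingroup taxa, so it is the earliest-diverging (most basal) ingroup lineage.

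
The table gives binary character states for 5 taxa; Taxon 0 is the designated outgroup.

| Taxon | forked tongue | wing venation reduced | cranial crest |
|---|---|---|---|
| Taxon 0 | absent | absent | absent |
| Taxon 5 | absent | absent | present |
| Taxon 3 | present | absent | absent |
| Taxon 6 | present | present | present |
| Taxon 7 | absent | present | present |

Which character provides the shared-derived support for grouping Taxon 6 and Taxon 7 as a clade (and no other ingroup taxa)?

The outgroup has state 'absent' for every character, so 'present' is the derived state throughout.
forked tongue groups Taxon 3 and Taxon 6, which is incompatible with the clades supported by the remaining characters; treating it as convergent (homoplasy) costs fewer steps than any alternative tree.
wing venation reduced (derived state 'present') is shared by Taxon 6 and Taxon 7 — a synapomorphy uniting that clade.
cranial crest: derived state 'present' in Taxon 5, Taxon 6, and Taxon 7 only — synapomorphy for {Taxon 5, Taxon 6, Taxon 7}.
Most parsimonious ingroup topology: ((Taxon 5,(Taxon 6,Taxon 7)),Taxon 3).
The clade {Taxon 6, Taxon 7} is supported by wing venation reduced: its derived state 'present' occurs in exactly those taxa and in no other taxon (including the outgroup).

wing venation reduced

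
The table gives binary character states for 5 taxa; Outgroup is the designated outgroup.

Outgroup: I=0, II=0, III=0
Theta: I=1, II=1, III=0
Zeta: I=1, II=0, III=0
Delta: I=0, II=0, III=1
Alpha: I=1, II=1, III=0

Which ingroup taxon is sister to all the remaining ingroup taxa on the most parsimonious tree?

Delta

The outgroup has state '0' for every character, so '1' is the derived state throughout.
I (derived state '1') is shared by Alpha, Theta, and Zeta — a synapomorphy uniting that clade.
Only Alpha and Theta show the derived state '1' for II, supporting them as a clade.
III (derived state '1') is unique to Delta (autapomorphy; uninformative for grouping).
Most parsimonious ingroup topology: (((Theta,Alpha),Zeta),Delta).
Delta is sister to the clade containing all other ingroup taxa, so it is the earliest-diverging (most basal) ingroup lineage.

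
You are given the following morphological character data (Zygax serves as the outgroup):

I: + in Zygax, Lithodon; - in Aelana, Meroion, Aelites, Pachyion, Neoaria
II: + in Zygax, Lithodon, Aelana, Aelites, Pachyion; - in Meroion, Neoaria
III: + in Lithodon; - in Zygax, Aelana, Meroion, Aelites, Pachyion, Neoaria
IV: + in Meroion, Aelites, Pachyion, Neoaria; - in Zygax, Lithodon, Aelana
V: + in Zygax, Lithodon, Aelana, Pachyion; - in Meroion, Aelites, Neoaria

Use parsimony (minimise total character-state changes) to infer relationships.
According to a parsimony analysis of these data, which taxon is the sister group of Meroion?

Neoaria

Character polarity is set by the outgroup: the derived state is whichever differs from the outgroup's state, so for I, II, V the derived state is '-', and for the remaining characters it is '+'.
Only Aelana, Aelites, Meroion, Neoaria, and Pachyion show the derived state '-' for I, supporting them as a clade.
Only Meroion and Neoaria show the derived state '-' for II, supporting them as a clade.
III (derived state '+') is unique to Lithodon (autapomorphy; uninformative for grouping).
IV: derived state '+' in Aelites, Meroion, Neoaria, and Pachyion only — synapomorphy for {Aelites, Meroion, Neoaria, Pachyion}.
V: derived state '-' in Aelites, Meroion, and Neoaria only — synapomorphy for {Aelites, Meroion, Neoaria}.
Most parsimonious ingroup topology: (Lithodon,(Aelana,(((Meroion,Neoaria),Aelites),Pachyion))).
Meroion and Neoaria form a cherry on this tree, so they are sister taxa.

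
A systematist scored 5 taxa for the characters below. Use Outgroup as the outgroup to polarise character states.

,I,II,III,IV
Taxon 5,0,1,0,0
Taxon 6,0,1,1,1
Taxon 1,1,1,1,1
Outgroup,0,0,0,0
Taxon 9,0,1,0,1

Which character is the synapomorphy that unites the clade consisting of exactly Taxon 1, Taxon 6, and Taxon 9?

The outgroup has state '0' for every character, so '1' is the derived state throughout.
I: derived state '1' in Taxon 1 only — an autapomorphy, so it tells us nothing about relationships among taxa.
II (derived state '1') is shared by all ingroup taxa — unites the whole ingroup.
III (derived state '1') is shared by Taxon 1 and Taxon 6 — a synapomorphy uniting that clade.
IV: derived state '1' in Taxon 1, Taxon 6, and Taxon 9 only — synapomorphy for {Taxon 1, Taxon 6, Taxon 9}.
Most parsimonious ingroup topology: (((Taxon 1,Taxon 6),Taxon 9),Taxon 5).
The clade {Taxon 1, Taxon 6, Taxon 9} is supported by IV: its derived state '1' occurs in exactly those taxa and in no other taxon (including the outgroup).

IV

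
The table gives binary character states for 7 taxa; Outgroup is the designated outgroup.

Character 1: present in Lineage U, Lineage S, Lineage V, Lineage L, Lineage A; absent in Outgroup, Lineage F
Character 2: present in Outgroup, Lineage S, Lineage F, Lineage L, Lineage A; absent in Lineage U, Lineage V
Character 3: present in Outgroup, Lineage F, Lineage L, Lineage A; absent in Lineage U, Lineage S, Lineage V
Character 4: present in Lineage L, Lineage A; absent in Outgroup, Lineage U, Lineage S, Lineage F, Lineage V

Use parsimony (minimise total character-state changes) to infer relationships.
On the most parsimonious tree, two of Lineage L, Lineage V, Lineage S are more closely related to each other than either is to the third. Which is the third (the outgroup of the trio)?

Character polarity is set by the outgroup: the derived state is whichever differs from the outgroup's state, so for Character 2, Character 3 the derived state is 'absent', and for the remaining characters it is 'present'.
Character 1 (derived state 'present') is shared by Lineage A, Lineage L, Lineage S, Lineage U, and Lineage V — a synapomorphy uniting that clade.
Only Lineage U and Lineage V show the derived state 'absent' for Character 2, supporting them as a clade.
Character 3 (derived state 'absent') is shared by Lineage S, Lineage U, and Lineage V — a synapomorphy uniting that clade.
Only Lineage A and Lineage L show the derived state 'present' for Character 4, supporting them as a clade.
Most parsimonious ingroup topology: ((((Lineage U,Lineage V),Lineage S),(Lineage L,Lineage A)),Lineage F).
Lineage S and Lineage V share a more recent common ancestor with each other than either does with Lineage L, so Lineage L is the least closely related of the three.

Lineage L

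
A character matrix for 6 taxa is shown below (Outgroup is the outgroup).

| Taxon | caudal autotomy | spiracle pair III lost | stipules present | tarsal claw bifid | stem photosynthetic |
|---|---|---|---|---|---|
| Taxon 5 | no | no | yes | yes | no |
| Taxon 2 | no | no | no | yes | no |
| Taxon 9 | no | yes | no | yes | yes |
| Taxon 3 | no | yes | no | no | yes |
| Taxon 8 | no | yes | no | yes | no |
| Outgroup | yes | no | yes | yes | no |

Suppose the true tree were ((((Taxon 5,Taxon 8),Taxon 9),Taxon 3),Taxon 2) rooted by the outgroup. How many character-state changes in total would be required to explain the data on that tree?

8

Map each character onto ((((Taxon 5,Taxon 8),Taxon 9),Taxon 3),Taxon 2) (rooted by Outgroup) and count the minimum state changes it requires (Fitch parsimony):
caudal autotomy: 1; spiracle pair III lost: 2; stipules present: 2; tarsal claw bifid: 1; stem photosynthetic: 2.
Total tree length = 8.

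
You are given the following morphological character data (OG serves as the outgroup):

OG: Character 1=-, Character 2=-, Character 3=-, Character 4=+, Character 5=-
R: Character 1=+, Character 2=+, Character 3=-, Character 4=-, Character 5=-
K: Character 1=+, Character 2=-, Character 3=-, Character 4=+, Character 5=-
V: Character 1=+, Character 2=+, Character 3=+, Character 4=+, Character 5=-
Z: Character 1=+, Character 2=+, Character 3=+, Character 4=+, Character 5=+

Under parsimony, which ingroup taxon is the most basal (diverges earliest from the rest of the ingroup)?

Character polarity is set by the outgroup: the derived state is whichever differs from the outgroup's state, so for Character 4 the derived state is '-', and for the remaining characters it is '+'.
All ingroup taxa share the derived state '+' for Character 1; it defines the ingroup but does not resolve relationships within it.
Only R, V, and Z show the derived state '+' for Character 2, supporting them as a clade.
Only V and Z show the derived state '+' for Character 3, supporting them as a clade.
Character 4: derived state '-' in R only — an autapomorphy, so it tells us nothing about relationships among taxa.
Character 5: derived state '+' in Z only — an autapomorphy, so it tells us nothing about relationships among taxa.
Most parsimonious ingroup topology: ((R,(V,Z)),K).
K is sister to the clade containing all other ingroup taxa, so it is the earliest-diverging (most basal) ingroup lineage.

K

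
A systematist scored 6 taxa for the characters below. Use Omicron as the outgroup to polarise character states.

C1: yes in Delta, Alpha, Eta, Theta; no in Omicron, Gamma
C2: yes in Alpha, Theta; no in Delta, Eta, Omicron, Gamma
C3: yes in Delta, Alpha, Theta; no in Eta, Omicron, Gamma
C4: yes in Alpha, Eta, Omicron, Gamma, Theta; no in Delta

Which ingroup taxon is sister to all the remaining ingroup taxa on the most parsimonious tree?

Gamma

Character polarity is set by the outgroup: the derived state is whichever differs from the outgroup's state, so for C4 the derived state is 'no', and for the remaining characters it is 'yes'.
C1: derived state 'yes' in Alpha, Delta, Eta, and Theta only — synapomorphy for {Alpha, Delta, Eta, Theta}.
Only Alpha and Theta show the derived state 'yes' for C2, supporting them as a clade.
C3 (derived state 'yes') is shared by Alpha, Delta, and Theta — a synapomorphy uniting that clade.
C4: derived state 'no' in Delta only — an autapomorphy, so it tells us nothing about relationships among taxa.
Most parsimonious ingroup topology: ((((Alpha,Theta),Delta),Eta),Gamma).
Gamma is sister to the clade containing all other ingroup taxa, so it is the earliest-diverging (most basal) ingroup lineage.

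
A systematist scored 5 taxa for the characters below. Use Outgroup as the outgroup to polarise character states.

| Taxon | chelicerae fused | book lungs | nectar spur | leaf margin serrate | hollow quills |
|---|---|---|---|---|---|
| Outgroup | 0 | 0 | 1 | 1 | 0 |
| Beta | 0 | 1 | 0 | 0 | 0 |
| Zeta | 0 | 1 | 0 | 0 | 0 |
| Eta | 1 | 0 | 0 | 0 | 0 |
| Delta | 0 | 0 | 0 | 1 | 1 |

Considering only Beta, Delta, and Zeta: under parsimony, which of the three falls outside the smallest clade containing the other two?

Character polarity is set by the outgroup: the derived state is whichever differs from the outgroup's state, so for nectar spur, leaf margin serrate the derived state is '0', and for the remaining characters it is '1'.
chelicerae fused: derived state '1' in Eta only — an autapomorphy, so it tells us nothing about relationships among taxa.
book lungs: derived state '1' in Beta and Zeta only — synapomorphy for {Beta, Zeta}.
nectar spur (derived state '0') is shared by all ingroup taxa — unites the whole ingroup.
leaf margin serrate: derived state '0' in Beta, Eta, and Zeta only — synapomorphy for {Beta, Eta, Zeta}.
hollow quills: derived state '1' in Delta only — an autapomorphy, so it tells us nothing about relationships among taxa.
Most parsimonious ingroup topology: (((Beta,Zeta),Eta),Delta).
Zeta and Beta share a more recent common ancestor with each other than either does with Delta, so Delta is the least closely related of the three.

Delta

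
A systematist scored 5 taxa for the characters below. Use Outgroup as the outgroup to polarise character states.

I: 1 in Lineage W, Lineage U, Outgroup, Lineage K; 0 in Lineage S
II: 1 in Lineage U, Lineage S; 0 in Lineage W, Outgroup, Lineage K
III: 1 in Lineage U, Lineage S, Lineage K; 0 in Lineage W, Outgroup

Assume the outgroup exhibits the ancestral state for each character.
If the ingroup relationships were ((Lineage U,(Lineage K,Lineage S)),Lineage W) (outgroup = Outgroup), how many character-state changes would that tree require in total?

4

Map each character onto ((Lineage U,(Lineage K,Lineage S)),Lineage W) (rooted by Outgroup) and count the minimum state changes it requires (Fitch parsimony):
I: 1; II: 2; III: 1.
Total tree length = 4.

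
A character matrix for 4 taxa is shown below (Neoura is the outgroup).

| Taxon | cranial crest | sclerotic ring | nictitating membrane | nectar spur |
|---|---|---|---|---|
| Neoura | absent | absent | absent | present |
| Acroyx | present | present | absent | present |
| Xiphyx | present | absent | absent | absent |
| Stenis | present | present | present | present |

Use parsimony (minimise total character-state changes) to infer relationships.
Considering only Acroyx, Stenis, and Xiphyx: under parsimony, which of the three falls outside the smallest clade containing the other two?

Xiphyx

Character polarity is set by the outgroup: the derived state is whichever differs from the outgroup's state, so for nectar spur the derived state is 'absent', and for the remaining characters it is 'present'.
All ingroup taxa share the derived state 'present' for cranial crest; it defines the ingroup but does not resolve relationships within it.
Only Acroyx and Stenis show the derived state 'present' for sclerotic ring, supporting them as a clade.
nictitating membrane: derived state 'present' in Stenis only — an autapomorphy, so it tells us nothing about relationships among taxa.
nectar spur: derived state 'absent' in Xiphyx only — an autapomorphy, so it tells us nothing about relationships among taxa.
Most parsimonious ingroup topology: ((Acroyx,Stenis),Xiphyx).
Acroyx and Stenis share a more recent common ancestor with each other than either does with Xiphyx, so Xiphyx is the least closely related of the three.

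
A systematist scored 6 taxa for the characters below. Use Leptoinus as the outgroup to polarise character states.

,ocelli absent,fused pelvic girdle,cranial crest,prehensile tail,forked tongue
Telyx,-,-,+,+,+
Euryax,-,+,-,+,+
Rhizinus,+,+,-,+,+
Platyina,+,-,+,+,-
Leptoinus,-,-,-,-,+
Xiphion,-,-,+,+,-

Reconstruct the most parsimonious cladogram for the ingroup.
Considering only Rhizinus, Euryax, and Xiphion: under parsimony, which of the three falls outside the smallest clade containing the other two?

Xiphion

Character polarity is set by the outgroup: the derived state is whichever differs from the outgroup's state, so for forked tongue the derived state is '-', and for the remaining characters it is '+'.
ocelli absent (state '+') occurs in Platyina and Rhizinus but conflicts with the nesting implied by the other characters — most parsimoniously interpreted as homoplasy.
fused pelvic girdle: derived state '+' in Euryax and Rhizinus only — synapomorphy for {Euryax, Rhizinus}.
Only Platyina, Telyx, and Xiphion show the derived state '+' for cranial crest, supporting them as a clade.
All ingroup taxa share the derived state '+' for prehensile tail; it defines the ingroup but does not resolve relationships within it.
forked tongue (derived state '-') is shared by Platyina and Xiphion — a synapomorphy uniting that clade.
Most parsimonious ingroup topology: (((Platyina,Xiphion),Telyx),(Rhizinus,Euryax)).
Rhizinus and Euryax share a more recent common ancestor with each other than either does with Xiphion, so Xiphion is the least closely related of the three.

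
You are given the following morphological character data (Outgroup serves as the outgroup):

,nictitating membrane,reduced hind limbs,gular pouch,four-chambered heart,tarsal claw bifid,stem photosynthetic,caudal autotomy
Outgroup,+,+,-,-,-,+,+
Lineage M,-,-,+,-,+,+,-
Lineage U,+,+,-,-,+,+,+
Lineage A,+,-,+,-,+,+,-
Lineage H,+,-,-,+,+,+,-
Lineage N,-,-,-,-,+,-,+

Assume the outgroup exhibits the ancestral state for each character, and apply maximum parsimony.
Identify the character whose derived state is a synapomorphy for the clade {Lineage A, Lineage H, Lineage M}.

caudal autotomy

Character polarity is set by the outgroup: the derived state is whichever differs from the outgroup's state, so for nictitating membrane, reduced hind limbs, stem photosynthetic, caudal autotomy the derived state is '-', and for the remaining characters it is '+'.
nictitating membrane (state '-') occurs in Lineage M and Lineage N but conflicts with the nesting implied by the other characters — most parsimoniously interpreted as homoplasy.
reduced hind limbs: derived state '-' in Lineage A, Lineage H, Lineage M, and Lineage N only — synapomorphy for {Lineage A, Lineage H, Lineage M, Lineage N}.
gular pouch (derived state '+') is shared by Lineage A and Lineage M — a synapomorphy uniting that clade.
four-chambered heart: derived state '+' in Lineage H only — an autapomorphy, so it tells us nothing about relationships among taxa.
tarsal claw bifid (derived state '+') is shared by all ingroup taxa — unites the whole ingroup.
stem photosynthetic: derived state '-' in Lineage N only — an autapomorphy, so it tells us nothing about relationships among taxa.
Only Lineage A, Lineage H, and Lineage M show the derived state '-' for caudal autotomy, supporting them as a clade.
Most parsimonious ingroup topology: ((((Lineage M,Lineage A),Lineage H),Lineage N),Lineage U).
The clade {Lineage A, Lineage H, Lineage M} is supported by caudal autotomy: its derived state '-' occurs in exactly those taxa and in no other taxon (including the outgroup).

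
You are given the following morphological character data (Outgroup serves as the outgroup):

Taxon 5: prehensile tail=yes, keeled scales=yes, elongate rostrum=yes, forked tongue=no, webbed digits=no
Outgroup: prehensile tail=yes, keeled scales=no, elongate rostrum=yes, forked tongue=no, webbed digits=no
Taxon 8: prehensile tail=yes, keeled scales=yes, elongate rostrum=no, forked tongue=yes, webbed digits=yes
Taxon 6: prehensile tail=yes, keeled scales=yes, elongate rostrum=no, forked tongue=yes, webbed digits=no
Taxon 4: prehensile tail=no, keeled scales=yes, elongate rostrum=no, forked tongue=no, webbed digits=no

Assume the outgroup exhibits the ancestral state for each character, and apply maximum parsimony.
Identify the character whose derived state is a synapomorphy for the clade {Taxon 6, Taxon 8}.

Character polarity is set by the outgroup: the derived state is whichever differs from the outgroup's state, so for prehensile tail, elongate rostrum the derived state is 'no', and for the remaining characters it is 'yes'.
prehensile tail (derived state 'no') is unique to Taxon 4 (autapomorphy; uninformative for grouping).
keeled scales (derived state 'yes') is shared by all ingroup taxa — unites the whole ingroup.
elongate rostrum (derived state 'no') is shared by Taxon 4, Taxon 6, and Taxon 8 — a synapomorphy uniting that clade.
forked tongue: derived state 'yes' in Taxon 6 and Taxon 8 only — synapomorphy for {Taxon 6, Taxon 8}.
webbed digits: derived state 'yes' in Taxon 8 only — an autapomorphy, so it tells us nothing about relationships among taxa.
Most parsimonious ingroup topology: (Taxon 5,((Taxon 6,Taxon 8),Taxon 4)).
The clade {Taxon 6, Taxon 8} is supported by forked tongue: its derived state 'yes' occurs in exactly those taxa and in no other taxon (including the outgroup).

forked tongue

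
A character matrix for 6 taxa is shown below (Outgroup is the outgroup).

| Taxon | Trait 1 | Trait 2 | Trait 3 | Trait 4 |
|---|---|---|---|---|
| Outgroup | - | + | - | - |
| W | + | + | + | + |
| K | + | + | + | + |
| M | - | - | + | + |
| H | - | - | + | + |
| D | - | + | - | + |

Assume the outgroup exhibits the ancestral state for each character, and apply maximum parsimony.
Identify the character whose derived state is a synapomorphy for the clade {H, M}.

Trait 2

Character polarity is set by the outgroup: the derived state is whichever differs from the outgroup's state, so for Trait 2 the derived state is '-', and for the remaining characters it is '+'.
Trait 1 (derived state '+') is shared by K and W — a synapomorphy uniting that clade.
Trait 2 (derived state '-') is shared by H and M — a synapomorphy uniting that clade.
Trait 3: derived state '+' in H, K, M, and W only — synapomorphy for {H, K, M, W}.
All ingroup taxa share the derived state '+' for Trait 4; it defines the ingroup but does not resolve relationships within it.
Most parsimonious ingroup topology: (((W,K),(M,H)),D).
The clade {H, M} is supported by Trait 2: its derived state '-' occurs in exactly those taxa and in no other taxon (including the outgroup).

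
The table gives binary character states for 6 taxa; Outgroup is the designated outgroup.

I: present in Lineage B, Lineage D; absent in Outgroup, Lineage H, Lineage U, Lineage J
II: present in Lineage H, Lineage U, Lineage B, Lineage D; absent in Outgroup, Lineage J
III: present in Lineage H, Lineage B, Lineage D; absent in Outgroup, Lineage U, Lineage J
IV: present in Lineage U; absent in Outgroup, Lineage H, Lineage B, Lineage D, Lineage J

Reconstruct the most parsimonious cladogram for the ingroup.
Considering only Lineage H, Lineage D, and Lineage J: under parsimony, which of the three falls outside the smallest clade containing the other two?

The outgroup has state 'absent' for every character, so 'present' is the derived state throughout.
Only Lineage B and Lineage D show the derived state 'present' for I, supporting them as a clade.
II: derived state 'present' in Lineage B, Lineage D, Lineage H, and Lineage U only — synapomorphy for {Lineage B, Lineage D, Lineage H, Lineage U}.
III: derived state 'present' in Lineage B, Lineage D, and Lineage H only — synapomorphy for {Lineage B, Lineage D, Lineage H}.
IV (derived state 'present') is unique to Lineage U (autapomorphy; uninformative for grouping).
Most parsimonious ingroup topology: (((Lineage H,(Lineage B,Lineage D)),Lineage U),Lineage J).
Lineage H and Lineage D share a more recent common ancestor with each other than either does with Lineage J, so Lineage J is the least closely related of the three.

Lineage J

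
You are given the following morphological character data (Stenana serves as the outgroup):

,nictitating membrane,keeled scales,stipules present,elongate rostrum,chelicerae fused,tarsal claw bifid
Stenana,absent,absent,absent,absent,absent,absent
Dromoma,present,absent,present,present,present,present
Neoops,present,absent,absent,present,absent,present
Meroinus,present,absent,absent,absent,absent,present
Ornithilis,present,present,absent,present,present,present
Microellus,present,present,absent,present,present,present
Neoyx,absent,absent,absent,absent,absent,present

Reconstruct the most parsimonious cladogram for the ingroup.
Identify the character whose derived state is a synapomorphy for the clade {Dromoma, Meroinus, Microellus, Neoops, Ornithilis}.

nictitating membrane

The outgroup has state 'absent' for every character, so 'present' is the derived state throughout.
Only Dromoma, Meroinus, Microellus, Neoops, and Ornithilis show the derived state 'present' for nictitating membrane, supporting them as a clade.
keeled scales (derived state 'present') is shared by Microellus and Ornithilis — a synapomorphy uniting that clade.
stipules present (derived state 'present') is unique to Dromoma (autapomorphy; uninformative for grouping).
Only Dromoma, Microellus, Neoops, and Ornithilis show the derived state 'present' for elongate rostrum, supporting them as a clade.
chelicerae fused: derived state 'present' in Dromoma, Microellus, and Ornithilis only — synapomorphy for {Dromoma, Microellus, Ornithilis}.
All ingroup taxa share the derived state 'present' for tarsal claw bifid; it defines the ingroup but does not resolve relationships within it.
Most parsimonious ingroup topology: ((((Dromoma,(Ornithilis,Microellus)),Neoops),Meroinus),Neoyx).
The clade {Dromoma, Meroinus, Microellus, Neoops, Ornithilis} is supported by nictitating membrane: its derived state 'present' occurs in exactly those taxa and in no other taxon (including the outgroup).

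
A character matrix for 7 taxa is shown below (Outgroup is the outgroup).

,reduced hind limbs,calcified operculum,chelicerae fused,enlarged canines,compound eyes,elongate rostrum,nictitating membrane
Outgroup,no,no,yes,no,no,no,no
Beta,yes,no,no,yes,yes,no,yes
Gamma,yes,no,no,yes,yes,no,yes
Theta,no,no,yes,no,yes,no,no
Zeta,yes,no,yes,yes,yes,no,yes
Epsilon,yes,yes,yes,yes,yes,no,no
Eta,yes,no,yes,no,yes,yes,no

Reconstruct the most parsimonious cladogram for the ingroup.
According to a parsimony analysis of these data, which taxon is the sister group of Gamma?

Beta

Character polarity is set by the outgroup: the derived state is whichever differs from the outgroup's state, so for chelicerae fused the derived state is 'no', and for the remaining characters it is 'yes'.
reduced hind limbs: derived state 'yes' in Beta, Epsilon, Eta, Gamma, and Zeta only — synapomorphy for {Beta, Epsilon, Eta, Gamma, Zeta}.
calcified operculum (derived state 'yes') is unique to Epsilon (autapomorphy; uninformative for grouping).
chelicerae fused (derived state 'no') is shared by Beta and Gamma — a synapomorphy uniting that clade.
enlarged canines (derived state 'yes') is shared by Beta, Epsilon, Gamma, and Zeta — a synapomorphy uniting that clade.
All ingroup taxa share the derived state 'yes' for compound eyes; it defines the ingroup but does not resolve relationships within it.
elongate rostrum (derived state 'yes') is unique to Eta (autapomorphy; uninformative for grouping).
nictitating membrane (derived state 'yes') is shared by Beta, Gamma, and Zeta — a synapomorphy uniting that clade.
Most parsimonious ingroup topology: (((((Beta,Gamma),Zeta),Epsilon),Eta),Theta).
Gamma and Beta form a cherry on this tree, so they are sister taxa.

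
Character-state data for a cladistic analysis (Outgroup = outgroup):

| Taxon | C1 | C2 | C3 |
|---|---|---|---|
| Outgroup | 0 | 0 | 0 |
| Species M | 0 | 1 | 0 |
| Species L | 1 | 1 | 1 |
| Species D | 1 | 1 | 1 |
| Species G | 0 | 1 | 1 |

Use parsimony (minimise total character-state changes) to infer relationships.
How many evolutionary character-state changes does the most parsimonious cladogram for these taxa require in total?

The outgroup has state '0' for every character, so '1' is the derived state throughout.
C1: derived state '1' in Species D and Species L only — synapomorphy for {Species D, Species L}.
C2 (derived state '1') is shared by all ingroup taxa — unites the whole ingroup.
C3 (derived state '1') is shared by Species D, Species G, and Species L — a synapomorphy uniting that clade.
Most parsimonious ingroup topology: (Species M,((Species L,Species D),Species G)).
Changes per character on this tree: C1: 1; C2: 1; C3: 1.
Total = 3.

3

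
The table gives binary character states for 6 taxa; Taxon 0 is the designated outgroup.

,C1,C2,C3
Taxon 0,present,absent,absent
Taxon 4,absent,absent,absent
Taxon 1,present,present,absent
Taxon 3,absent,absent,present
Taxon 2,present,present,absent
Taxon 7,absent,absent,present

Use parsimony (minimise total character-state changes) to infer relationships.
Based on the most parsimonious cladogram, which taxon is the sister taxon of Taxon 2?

Character polarity is set by the outgroup: the derived state is whichever differs from the outgroup's state, so for C1 the derived state is 'absent', and for the remaining characters it is 'present'.
C1: derived state 'absent' in Taxon 3, Taxon 4, and Taxon 7 only — synapomorphy for {Taxon 3, Taxon 4, Taxon 7}.
C2 (derived state 'present') is shared by Taxon 1 and Taxon 2 — a synapomorphy uniting that clade.
C3: derived state 'present' in Taxon 3 and Taxon 7 only — synapomorphy for {Taxon 3, Taxon 7}.
Most parsimonious ingroup topology: (((Taxon 7,Taxon 3),Taxon 4),(Taxon 1,Taxon 2)).
Taxon 2 and Taxon 1 form a cherry on this tree, so they are sister taxa.

Taxon 1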